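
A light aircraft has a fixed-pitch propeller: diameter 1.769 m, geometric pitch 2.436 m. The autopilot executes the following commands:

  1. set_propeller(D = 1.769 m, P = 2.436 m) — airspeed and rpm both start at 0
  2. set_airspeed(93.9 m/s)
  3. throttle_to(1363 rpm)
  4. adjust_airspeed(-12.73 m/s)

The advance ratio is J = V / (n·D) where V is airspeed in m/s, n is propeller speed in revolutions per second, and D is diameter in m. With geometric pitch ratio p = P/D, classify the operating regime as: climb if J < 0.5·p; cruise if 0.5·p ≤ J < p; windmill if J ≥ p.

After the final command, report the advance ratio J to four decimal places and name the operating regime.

set_propeller: D = 1.769 m, P = 2.436 m (p = P/D = 1.377049); state ← (V=0, rpm=0)
set_airspeed(93.9): V ← 93.9 m/s
throttle_to(1363): rpm ← 1363
adjust_airspeed(-12.73): V ← 93.9 -12.73 = 81.17 m/s
final state: V = 81.17 m/s, rpm = 1363 → n = rpm/60 = 22.716667 rev/s
J = V / (n·D) = 81.17 / (22.716667 × 1.769) = 2.019869
regime bands: climb J<0.6885 | cruise [0.6885, 1.3770) | windmill J≥1.3770
J = 2.0199 → windmill

J = 2.0199, regime = windmill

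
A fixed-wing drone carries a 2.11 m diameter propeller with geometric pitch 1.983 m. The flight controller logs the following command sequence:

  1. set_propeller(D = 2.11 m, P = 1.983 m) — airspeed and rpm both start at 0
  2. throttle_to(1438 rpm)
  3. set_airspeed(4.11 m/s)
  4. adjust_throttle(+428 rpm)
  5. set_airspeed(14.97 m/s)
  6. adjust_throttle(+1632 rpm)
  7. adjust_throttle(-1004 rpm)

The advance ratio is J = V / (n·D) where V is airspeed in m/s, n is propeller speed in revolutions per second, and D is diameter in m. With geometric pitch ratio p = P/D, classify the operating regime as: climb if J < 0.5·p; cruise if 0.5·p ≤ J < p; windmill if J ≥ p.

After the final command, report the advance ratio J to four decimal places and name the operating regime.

J = 0.1707, regime = climb

set_propeller: D = 2.11 m, P = 1.983 m (p = P/D = 0.939810); state ← (V=0, rpm=0)
throttle_to(1438): rpm ← 1438
set_airspeed(4.11): V ← 4.11 m/s
adjust_throttle(+428): rpm ← 1438 +428 = 1866
set_airspeed(14.97): V ← 14.97 m/s
adjust_throttle(+1632): rpm ← 1866 +1632 = 3498
adjust_throttle(-1004): rpm ← 3498 -1004 = 2494
final state: V = 14.97 m/s, rpm = 2494 → n = rpm/60 = 41.566667 rev/s
J = V / (n·D) = 14.97 / (41.566667 × 2.11) = 0.170685
regime bands: climb J<0.4699 | cruise [0.4699, 0.9398) | windmill J≥0.9398
J = 0.1707 → climb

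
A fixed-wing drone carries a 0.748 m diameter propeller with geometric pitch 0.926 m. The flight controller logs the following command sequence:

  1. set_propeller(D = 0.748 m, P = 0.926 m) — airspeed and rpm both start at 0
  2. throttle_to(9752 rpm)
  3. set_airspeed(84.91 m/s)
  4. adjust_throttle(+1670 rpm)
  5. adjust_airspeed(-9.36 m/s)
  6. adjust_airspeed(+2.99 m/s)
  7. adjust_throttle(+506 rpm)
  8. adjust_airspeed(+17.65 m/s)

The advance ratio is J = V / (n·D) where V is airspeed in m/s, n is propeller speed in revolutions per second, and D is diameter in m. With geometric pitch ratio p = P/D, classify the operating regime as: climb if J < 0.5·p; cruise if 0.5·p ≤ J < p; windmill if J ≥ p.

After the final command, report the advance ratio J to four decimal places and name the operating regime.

J = 0.6469, regime = cruise

set_propeller: D = 0.748 m, P = 0.926 m (p = P/D = 1.237968); state ← (V=0, rpm=0)
throttle_to(9752): rpm ← 9752
set_airspeed(84.91): V ← 84.91 m/s
adjust_throttle(+1670): rpm ← 9752 +1670 = 11422
adjust_airspeed(-9.36): V ← 84.91 -9.36 = 75.55 m/s
adjust_airspeed(+2.99): V ← 75.55 +2.99 = 78.54 m/s
adjust_throttle(+506): rpm ← 11422 +506 = 11928
adjust_airspeed(+17.65): V ← 78.54 +17.65 = 96.19 m/s
final state: V = 96.19 m/s, rpm = 11928 → n = rpm/60 = 198.800000 rev/s
J = V / (n·D) = 96.19 / (198.800000 × 0.748) = 0.646862
regime bands: climb J<0.6190 | cruise [0.6190, 1.2380) | windmill J≥1.2380
J = 0.6469 → cruise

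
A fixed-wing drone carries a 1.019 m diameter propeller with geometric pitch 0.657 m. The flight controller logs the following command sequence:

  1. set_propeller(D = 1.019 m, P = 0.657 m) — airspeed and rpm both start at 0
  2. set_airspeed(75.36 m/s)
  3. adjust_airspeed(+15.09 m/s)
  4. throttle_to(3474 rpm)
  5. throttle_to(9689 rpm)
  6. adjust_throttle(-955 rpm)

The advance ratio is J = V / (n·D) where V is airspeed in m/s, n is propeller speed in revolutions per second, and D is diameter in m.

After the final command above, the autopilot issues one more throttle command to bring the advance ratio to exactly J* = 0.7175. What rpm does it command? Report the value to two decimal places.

rpm = 7422.73

set_propeller: D = 1.019 m, P = 0.657 m (p = P/D = 0.644750); state ← (V=0, rpm=0)
set_airspeed(75.36): V ← 75.36 m/s
adjust_airspeed(+15.09): V ← 75.36 +15.09 = 90.45 m/s
throttle_to(3474): rpm ← 3474
throttle_to(9689): rpm ← 9689
adjust_throttle(-955): rpm ← 9689 -955 = 8734
final state: V = 90.45 m/s, rpm = 8734 → n = rpm/60 = 145.566667 rev/s
target J* = 0.7175; solve J* = V/(n·D) for n: n = V/(J*·D) = 90.45/(0.7175 × 1.019) = 123.712186 rev/s
rpm = 60·n = 7422.731174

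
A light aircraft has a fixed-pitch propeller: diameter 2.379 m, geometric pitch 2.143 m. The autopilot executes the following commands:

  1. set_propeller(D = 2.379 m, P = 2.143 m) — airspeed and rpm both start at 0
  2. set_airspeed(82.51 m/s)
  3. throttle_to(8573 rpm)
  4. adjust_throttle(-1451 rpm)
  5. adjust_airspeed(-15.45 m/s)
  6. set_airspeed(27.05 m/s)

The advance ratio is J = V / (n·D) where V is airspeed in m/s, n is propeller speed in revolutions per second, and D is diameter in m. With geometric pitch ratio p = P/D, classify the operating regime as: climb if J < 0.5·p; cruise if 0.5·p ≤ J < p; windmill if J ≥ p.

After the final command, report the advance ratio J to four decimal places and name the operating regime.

set_propeller: D = 2.379 m, P = 2.143 m (p = P/D = 0.900799); state ← (V=0, rpm=0)
set_airspeed(82.51): V ← 82.51 m/s
throttle_to(8573): rpm ← 8573
adjust_throttle(-1451): rpm ← 8573 -1451 = 7122
adjust_airspeed(-15.45): V ← 82.51 -15.45 = 67.06 m/s
set_airspeed(27.05): V ← 27.05 m/s
final state: V = 27.05 m/s, rpm = 7122 → n = rpm/60 = 118.700000 rev/s
J = V / (n·D) = 27.05 / (118.700000 × 2.379) = 0.095790
regime bands: climb J<0.4504 | cruise [0.4504, 0.9008) | windmill J≥0.9008
J = 0.0958 → climb

J = 0.0958, regime = climb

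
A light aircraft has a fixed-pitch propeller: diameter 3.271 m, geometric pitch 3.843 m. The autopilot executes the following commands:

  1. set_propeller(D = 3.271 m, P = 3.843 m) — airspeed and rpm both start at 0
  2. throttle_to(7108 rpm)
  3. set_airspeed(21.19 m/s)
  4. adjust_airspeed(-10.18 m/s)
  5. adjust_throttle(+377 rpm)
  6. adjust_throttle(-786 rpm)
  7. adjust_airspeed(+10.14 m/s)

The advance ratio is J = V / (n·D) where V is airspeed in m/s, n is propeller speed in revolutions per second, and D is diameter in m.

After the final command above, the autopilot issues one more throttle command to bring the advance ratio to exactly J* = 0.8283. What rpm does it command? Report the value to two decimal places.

set_propeller: D = 3.271 m, P = 3.843 m (p = P/D = 1.174870); state ← (V=0, rpm=0)
throttle_to(7108): rpm ← 7108
set_airspeed(21.19): V ← 21.19 m/s
adjust_airspeed(-10.18): V ← 21.19 -10.18 = 11.01 m/s
adjust_throttle(+377): rpm ← 7108 +377 = 7485
adjust_throttle(-786): rpm ← 7485 -786 = 6699
adjust_airspeed(+10.14): V ← 11.01 +10.14 = 21.15 m/s
final state: V = 21.15 m/s, rpm = 6699 → n = rpm/60 = 111.650000 rev/s
target J* = 0.8283; solve J* = V/(n·D) for n: n = V/(J*·D) = 21.15/(0.8283 × 3.271) = 7.806245 rev/s
rpm = 60·n = 468.374688

rpm = 468.37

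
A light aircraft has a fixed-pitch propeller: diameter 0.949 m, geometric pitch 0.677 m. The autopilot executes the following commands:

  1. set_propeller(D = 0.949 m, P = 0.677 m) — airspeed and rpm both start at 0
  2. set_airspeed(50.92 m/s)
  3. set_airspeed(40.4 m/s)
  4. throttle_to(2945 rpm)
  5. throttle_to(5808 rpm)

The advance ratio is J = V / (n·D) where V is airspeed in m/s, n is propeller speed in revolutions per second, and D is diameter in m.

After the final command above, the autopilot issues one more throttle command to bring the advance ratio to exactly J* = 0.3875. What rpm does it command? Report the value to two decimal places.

set_propeller: D = 0.949 m, P = 0.677 m (p = P/D = 0.713383); state ← (V=0, rpm=0)
set_airspeed(50.92): V ← 50.92 m/s
set_airspeed(40.4): V ← 40.4 m/s
throttle_to(2945): rpm ← 2945
throttle_to(5808): rpm ← 5808
final state: V = 40.4 m/s, rpm = 5808 → n = rpm/60 = 96.800000 rev/s
target J* = 0.3875; solve J* = V/(n·D) for n: n = V/(J*·D) = 40.4/(0.3875 × 0.949) = 109.860974 rev/s
rpm = 60·n = 6591.658452

rpm = 6591.66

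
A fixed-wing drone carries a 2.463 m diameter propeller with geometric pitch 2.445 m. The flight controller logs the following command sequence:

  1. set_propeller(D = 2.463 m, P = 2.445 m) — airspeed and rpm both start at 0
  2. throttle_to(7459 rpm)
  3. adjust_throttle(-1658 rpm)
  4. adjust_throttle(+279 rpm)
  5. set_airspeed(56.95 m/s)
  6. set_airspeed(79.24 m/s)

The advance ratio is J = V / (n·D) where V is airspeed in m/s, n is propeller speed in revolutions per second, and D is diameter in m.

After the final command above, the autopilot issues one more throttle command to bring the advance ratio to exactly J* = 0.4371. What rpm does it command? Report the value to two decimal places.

set_propeller: D = 2.463 m, P = 2.445 m (p = P/D = 0.992692); state ← (V=0, rpm=0)
throttle_to(7459): rpm ← 7459
adjust_throttle(-1658): rpm ← 7459 -1658 = 5801
adjust_throttle(+279): rpm ← 5801 +279 = 6080
set_airspeed(56.95): V ← 56.95 m/s
set_airspeed(79.24): V ← 79.24 m/s
final state: V = 79.24 m/s, rpm = 6080 → n = rpm/60 = 101.333333 rev/s
target J* = 0.4371; solve J* = V/(n·D) for n: n = V/(J*·D) = 79.24/(0.4371 × 2.463) = 73.603633 rev/s
rpm = 60·n = 4416.217953

rpm = 4416.22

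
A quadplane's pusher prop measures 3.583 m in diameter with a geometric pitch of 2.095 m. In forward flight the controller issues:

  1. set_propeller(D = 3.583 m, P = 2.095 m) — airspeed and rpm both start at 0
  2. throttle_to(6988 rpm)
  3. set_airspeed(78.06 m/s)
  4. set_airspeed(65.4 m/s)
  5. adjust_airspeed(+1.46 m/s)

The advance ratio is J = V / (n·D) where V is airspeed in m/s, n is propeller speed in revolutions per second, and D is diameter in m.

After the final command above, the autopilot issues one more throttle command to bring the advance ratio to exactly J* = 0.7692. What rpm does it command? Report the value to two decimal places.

rpm = 1455.56

set_propeller: D = 3.583 m, P = 2.095 m (p = P/D = 0.584706); state ← (V=0, rpm=0)
throttle_to(6988): rpm ← 6988
set_airspeed(78.06): V ← 78.06 m/s
set_airspeed(65.4): V ← 65.4 m/s
adjust_airspeed(+1.46): V ← 65.4 +1.46 = 66.86 m/s
final state: V = 66.86 m/s, rpm = 6988 → n = rpm/60 = 116.466667 rev/s
target J* = 0.7692; solve J* = V/(n·D) for n: n = V/(J*·D) = 66.86/(0.7692 × 3.583) = 24.259413 rev/s
rpm = 60·n = 1455.564781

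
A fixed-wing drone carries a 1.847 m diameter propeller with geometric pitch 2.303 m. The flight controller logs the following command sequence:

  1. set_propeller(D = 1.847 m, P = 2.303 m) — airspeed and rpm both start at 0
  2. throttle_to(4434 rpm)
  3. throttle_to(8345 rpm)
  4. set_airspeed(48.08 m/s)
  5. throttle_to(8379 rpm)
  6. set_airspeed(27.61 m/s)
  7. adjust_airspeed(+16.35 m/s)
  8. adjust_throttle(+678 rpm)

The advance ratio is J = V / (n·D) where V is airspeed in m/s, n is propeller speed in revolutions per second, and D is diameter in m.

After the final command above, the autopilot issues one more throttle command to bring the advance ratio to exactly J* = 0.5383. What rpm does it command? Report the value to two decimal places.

rpm = 2652.88

set_propeller: D = 1.847 m, P = 2.303 m (p = P/D = 1.246887); state ← (V=0, rpm=0)
throttle_to(4434): rpm ← 4434
throttle_to(8345): rpm ← 8345
set_airspeed(48.08): V ← 48.08 m/s
throttle_to(8379): rpm ← 8379
set_airspeed(27.61): V ← 27.61 m/s
adjust_airspeed(+16.35): V ← 27.61 +16.35 = 43.96 m/s
adjust_throttle(+678): rpm ← 8379 +678 = 9057
final state: V = 43.96 m/s, rpm = 9057 → n = rpm/60 = 150.950000 rev/s
target J* = 0.5383; solve J* = V/(n·D) for n: n = V/(J*·D) = 43.96/(0.5383 × 1.847) = 44.214672 rev/s
rpm = 60·n = 2652.880325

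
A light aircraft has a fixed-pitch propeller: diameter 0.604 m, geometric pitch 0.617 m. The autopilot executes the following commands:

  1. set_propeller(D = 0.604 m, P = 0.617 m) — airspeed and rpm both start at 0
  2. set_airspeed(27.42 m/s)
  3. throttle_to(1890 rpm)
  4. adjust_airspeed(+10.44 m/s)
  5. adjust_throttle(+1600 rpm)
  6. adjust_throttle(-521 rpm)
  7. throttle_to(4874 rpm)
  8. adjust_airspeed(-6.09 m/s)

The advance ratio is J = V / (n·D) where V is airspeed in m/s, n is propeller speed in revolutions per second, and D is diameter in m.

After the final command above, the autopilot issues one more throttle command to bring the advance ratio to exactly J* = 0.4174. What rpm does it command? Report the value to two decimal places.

set_propeller: D = 0.604 m, P = 0.617 m (p = P/D = 1.021523); state ← (V=0, rpm=0)
set_airspeed(27.42): V ← 27.42 m/s
throttle_to(1890): rpm ← 1890
adjust_airspeed(+10.44): V ← 27.42 +10.44 = 37.86 m/s
adjust_throttle(+1600): rpm ← 1890 +1600 = 3490
adjust_throttle(-521): rpm ← 3490 -521 = 2969
throttle_to(4874): rpm ← 4874
adjust_airspeed(-6.09): V ← 37.86 -6.09 = 31.77 m/s
final state: V = 31.77 m/s, rpm = 4874 → n = rpm/60 = 81.233333 rev/s
target J* = 0.4174; solve J* = V/(n·D) for n: n = V/(J*·D) = 31.77/(0.4174 × 0.604) = 126.016621 rev/s
rpm = 60·n = 7560.997281

rpm = 7561.00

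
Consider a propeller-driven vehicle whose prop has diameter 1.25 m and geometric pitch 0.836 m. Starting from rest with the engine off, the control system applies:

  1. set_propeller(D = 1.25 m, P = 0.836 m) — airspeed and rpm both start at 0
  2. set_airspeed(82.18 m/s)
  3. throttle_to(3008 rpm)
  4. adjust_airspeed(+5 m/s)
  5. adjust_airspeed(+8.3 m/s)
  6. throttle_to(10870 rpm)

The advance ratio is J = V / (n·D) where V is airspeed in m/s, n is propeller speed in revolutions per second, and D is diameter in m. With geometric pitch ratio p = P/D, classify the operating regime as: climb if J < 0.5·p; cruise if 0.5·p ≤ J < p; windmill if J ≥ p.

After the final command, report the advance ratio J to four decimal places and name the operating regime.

J = 0.4216, regime = cruise

set_propeller: D = 1.25 m, P = 0.836 m (p = P/D = 0.668800); state ← (V=0, rpm=0)
set_airspeed(82.18): V ← 82.18 m/s
throttle_to(3008): rpm ← 3008
adjust_airspeed(+5): V ← 82.18 +5 = 87.18 m/s
adjust_airspeed(+8.3): V ← 87.18 +8.3 = 95.48 m/s
throttle_to(10870): rpm ← 10870
final state: V = 95.48 m/s, rpm = 10870 → n = rpm/60 = 181.166667 rev/s
J = V / (n·D) = 95.48 / (181.166667 × 1.25) = 0.421623
regime bands: climb J<0.3344 | cruise [0.3344, 0.6688) | windmill J≥0.6688
J = 0.4216 → cruise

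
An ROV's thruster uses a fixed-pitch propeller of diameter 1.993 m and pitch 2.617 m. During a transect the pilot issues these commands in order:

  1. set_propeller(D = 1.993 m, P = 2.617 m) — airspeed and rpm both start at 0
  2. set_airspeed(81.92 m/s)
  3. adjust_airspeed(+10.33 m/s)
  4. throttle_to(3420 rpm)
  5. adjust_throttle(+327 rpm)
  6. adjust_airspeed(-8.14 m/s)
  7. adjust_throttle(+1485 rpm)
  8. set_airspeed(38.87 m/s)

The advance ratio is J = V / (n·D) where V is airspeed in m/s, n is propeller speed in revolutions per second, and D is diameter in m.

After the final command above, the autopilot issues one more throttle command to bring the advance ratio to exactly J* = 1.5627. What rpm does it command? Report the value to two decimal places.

rpm = 748.83

set_propeller: D = 1.993 m, P = 2.617 m (p = P/D = 1.313096); state ← (V=0, rpm=0)
set_airspeed(81.92): V ← 81.92 m/s
adjust_airspeed(+10.33): V ← 81.92 +10.33 = 92.25 m/s
throttle_to(3420): rpm ← 3420
adjust_throttle(+327): rpm ← 3420 +327 = 3747
adjust_airspeed(-8.14): V ← 92.25 -8.14 = 84.11 m/s
adjust_throttle(+1485): rpm ← 3747 +1485 = 5232
set_airspeed(38.87): V ← 38.87 m/s
final state: V = 38.87 m/s, rpm = 5232 → n = rpm/60 = 87.200000 rev/s
target J* = 1.5627; solve J* = V/(n·D) for n: n = V/(J*·D) = 38.87/(1.5627 × 1.993) = 12.480490 rev/s
rpm = 60·n = 748.829388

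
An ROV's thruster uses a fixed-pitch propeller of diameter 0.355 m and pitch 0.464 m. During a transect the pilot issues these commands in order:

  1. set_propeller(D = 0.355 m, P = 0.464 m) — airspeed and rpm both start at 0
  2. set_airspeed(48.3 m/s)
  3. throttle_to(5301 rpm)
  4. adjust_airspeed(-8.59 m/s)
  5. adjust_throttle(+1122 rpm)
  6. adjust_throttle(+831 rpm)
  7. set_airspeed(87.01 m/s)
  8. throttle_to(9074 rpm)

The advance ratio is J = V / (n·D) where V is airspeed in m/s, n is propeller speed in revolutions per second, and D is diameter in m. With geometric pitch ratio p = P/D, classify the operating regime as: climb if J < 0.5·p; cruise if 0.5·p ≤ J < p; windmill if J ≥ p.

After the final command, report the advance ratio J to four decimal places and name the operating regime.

set_propeller: D = 0.355 m, P = 0.464 m (p = P/D = 1.307042); state ← (V=0, rpm=0)
set_airspeed(48.3): V ← 48.3 m/s
throttle_to(5301): rpm ← 5301
adjust_airspeed(-8.59): V ← 48.3 -8.59 = 39.71 m/s
adjust_throttle(+1122): rpm ← 5301 +1122 = 6423
adjust_throttle(+831): rpm ← 6423 +831 = 7254
set_airspeed(87.01): V ← 87.01 m/s
throttle_to(9074): rpm ← 9074
final state: V = 87.01 m/s, rpm = 9074 → n = rpm/60 = 151.233333 rev/s
J = V / (n·D) = 87.01 / (151.233333 × 0.355) = 1.620665
regime bands: climb J<0.6535 | cruise [0.6535, 1.3070) | windmill J≥1.3070
J = 1.6207 → windmill

J = 1.6207, regime = windmill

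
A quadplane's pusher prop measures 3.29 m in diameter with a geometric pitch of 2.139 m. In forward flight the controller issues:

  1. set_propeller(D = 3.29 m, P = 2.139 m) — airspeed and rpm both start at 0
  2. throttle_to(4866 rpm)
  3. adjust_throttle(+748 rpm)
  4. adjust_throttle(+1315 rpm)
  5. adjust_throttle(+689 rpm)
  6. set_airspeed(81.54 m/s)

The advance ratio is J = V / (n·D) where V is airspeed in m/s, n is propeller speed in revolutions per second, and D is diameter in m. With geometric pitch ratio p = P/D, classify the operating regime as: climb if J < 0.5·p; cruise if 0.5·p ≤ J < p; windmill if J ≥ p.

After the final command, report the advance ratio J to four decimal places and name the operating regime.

set_propeller: D = 3.29 m, P = 2.139 m (p = P/D = 0.650152); state ← (V=0, rpm=0)
throttle_to(4866): rpm ← 4866
adjust_throttle(+748): rpm ← 4866 +748 = 5614
adjust_throttle(+1315): rpm ← 5614 +1315 = 6929
adjust_throttle(+689): rpm ← 6929 +689 = 7618
set_airspeed(81.54): V ← 81.54 m/s
final state: V = 81.54 m/s, rpm = 7618 → n = rpm/60 = 126.966667 rev/s
J = V / (n·D) = 81.54 / (126.966667 × 3.29) = 0.195202
regime bands: climb J<0.3251 | cruise [0.3251, 0.6502) | windmill J≥0.6502
J = 0.1952 → climb

J = 0.1952, regime = climb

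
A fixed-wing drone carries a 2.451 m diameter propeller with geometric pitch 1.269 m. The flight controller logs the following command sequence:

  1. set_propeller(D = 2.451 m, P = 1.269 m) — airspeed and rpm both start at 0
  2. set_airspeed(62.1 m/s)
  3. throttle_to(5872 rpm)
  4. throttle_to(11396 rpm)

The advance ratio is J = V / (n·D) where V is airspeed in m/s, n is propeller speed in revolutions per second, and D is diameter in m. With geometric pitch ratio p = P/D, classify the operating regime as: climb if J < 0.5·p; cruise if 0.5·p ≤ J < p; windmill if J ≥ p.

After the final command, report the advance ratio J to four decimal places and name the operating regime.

set_propeller: D = 2.451 m, P = 1.269 m (p = P/D = 0.517748); state ← (V=0, rpm=0)
set_airspeed(62.1): V ← 62.1 m/s
throttle_to(5872): rpm ← 5872
throttle_to(11396): rpm ← 11396
final state: V = 62.1 m/s, rpm = 11396 → n = rpm/60 = 189.933333 rev/s
J = V / (n·D) = 62.1 / (189.933333 × 2.451) = 0.133397
regime bands: climb J<0.2589 | cruise [0.2589, 0.5177) | windmill J≥0.5177
J = 0.1334 → climb

J = 0.1334, regime = climb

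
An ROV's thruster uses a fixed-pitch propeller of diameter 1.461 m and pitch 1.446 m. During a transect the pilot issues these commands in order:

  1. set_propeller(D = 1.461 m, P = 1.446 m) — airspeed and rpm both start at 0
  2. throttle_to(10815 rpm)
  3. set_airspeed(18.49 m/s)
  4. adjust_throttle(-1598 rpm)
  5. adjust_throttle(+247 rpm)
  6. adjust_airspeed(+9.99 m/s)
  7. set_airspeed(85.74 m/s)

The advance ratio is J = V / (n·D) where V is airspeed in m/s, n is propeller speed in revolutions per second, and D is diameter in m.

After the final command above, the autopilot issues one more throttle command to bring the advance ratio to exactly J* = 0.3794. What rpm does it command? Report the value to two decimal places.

set_propeller: D = 1.461 m, P = 1.446 m (p = P/D = 0.989733); state ← (V=0, rpm=0)
throttle_to(10815): rpm ← 10815
set_airspeed(18.49): V ← 18.49 m/s
adjust_throttle(-1598): rpm ← 10815 -1598 = 9217
adjust_throttle(+247): rpm ← 9217 +247 = 9464
adjust_airspeed(+9.99): V ← 18.49 +9.99 = 28.48 m/s
set_airspeed(85.74): V ← 85.74 m/s
final state: V = 85.74 m/s, rpm = 9464 → n = rpm/60 = 157.733333 rev/s
target J* = 0.3794; solve J* = V/(n·D) for n: n = V/(J*·D) = 85.74/(0.3794 × 1.461) = 154.680632 rev/s
rpm = 60·n = 9280.837895

rpm = 9280.84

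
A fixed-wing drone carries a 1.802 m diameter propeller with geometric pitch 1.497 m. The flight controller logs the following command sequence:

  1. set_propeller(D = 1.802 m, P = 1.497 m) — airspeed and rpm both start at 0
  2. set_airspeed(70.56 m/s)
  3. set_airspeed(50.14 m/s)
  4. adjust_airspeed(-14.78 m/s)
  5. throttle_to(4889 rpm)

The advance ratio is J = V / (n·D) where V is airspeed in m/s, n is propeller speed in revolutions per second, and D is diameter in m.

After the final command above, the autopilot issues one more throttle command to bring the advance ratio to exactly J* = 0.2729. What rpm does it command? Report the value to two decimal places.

set_propeller: D = 1.802 m, P = 1.497 m (p = P/D = 0.830744); state ← (V=0, rpm=0)
set_airspeed(70.56): V ← 70.56 m/s
set_airspeed(50.14): V ← 50.14 m/s
adjust_airspeed(-14.78): V ← 50.14 -14.78 = 35.36 m/s
throttle_to(4889): rpm ← 4889
final state: V = 35.36 m/s, rpm = 4889 → n = rpm/60 = 81.483333 rev/s
target J* = 0.2729; solve J* = V/(n·D) for n: n = V/(J*·D) = 35.36/(0.2729 × 1.802) = 71.904146 rev/s
rpm = 60·n = 4314.248775

rpm = 4314.25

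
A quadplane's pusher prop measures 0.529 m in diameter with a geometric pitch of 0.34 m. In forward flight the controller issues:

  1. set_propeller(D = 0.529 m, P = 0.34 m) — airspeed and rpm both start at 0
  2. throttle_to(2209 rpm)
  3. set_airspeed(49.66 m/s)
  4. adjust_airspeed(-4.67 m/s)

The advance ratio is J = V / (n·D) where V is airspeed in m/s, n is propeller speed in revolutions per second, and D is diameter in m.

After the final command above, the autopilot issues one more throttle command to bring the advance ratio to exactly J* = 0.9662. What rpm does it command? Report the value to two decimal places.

rpm = 5281.34

set_propeller: D = 0.529 m, P = 0.34 m (p = P/D = 0.642722); state ← (V=0, rpm=0)
throttle_to(2209): rpm ← 2209
set_airspeed(49.66): V ← 49.66 m/s
adjust_airspeed(-4.67): V ← 49.66 -4.67 = 44.99 m/s
final state: V = 44.99 m/s, rpm = 2209 → n = rpm/60 = 36.816667 rev/s
target J* = 0.9662; solve J* = V/(n·D) for n: n = V/(J*·D) = 44.99/(0.9662 × 0.529) = 88.022417 rev/s
rpm = 60·n = 5281.345000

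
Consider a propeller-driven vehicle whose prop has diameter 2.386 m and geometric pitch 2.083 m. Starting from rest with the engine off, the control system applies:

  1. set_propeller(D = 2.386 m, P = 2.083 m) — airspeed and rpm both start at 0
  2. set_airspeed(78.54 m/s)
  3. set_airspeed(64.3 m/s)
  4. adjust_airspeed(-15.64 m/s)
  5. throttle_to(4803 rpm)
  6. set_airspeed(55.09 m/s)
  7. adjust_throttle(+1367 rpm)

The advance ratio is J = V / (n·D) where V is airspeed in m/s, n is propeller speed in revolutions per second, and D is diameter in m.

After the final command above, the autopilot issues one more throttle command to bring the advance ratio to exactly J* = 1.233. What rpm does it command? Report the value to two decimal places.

set_propeller: D = 2.386 m, P = 2.083 m (p = P/D = 0.873009); state ← (V=0, rpm=0)
set_airspeed(78.54): V ← 78.54 m/s
set_airspeed(64.3): V ← 64.3 m/s
adjust_airspeed(-15.64): V ← 64.3 -15.64 = 48.66 m/s
throttle_to(4803): rpm ← 4803
set_airspeed(55.09): V ← 55.09 m/s
adjust_throttle(+1367): rpm ← 4803 +1367 = 6170
final state: V = 55.09 m/s, rpm = 6170 → n = rpm/60 = 102.833333 rev/s
target J* = 1.233; solve J* = V/(n·D) for n: n = V/(J*·D) = 55.09/(1.233 × 2.386) = 18.725752 rev/s
rpm = 60·n = 1123.545092

rpm = 1123.55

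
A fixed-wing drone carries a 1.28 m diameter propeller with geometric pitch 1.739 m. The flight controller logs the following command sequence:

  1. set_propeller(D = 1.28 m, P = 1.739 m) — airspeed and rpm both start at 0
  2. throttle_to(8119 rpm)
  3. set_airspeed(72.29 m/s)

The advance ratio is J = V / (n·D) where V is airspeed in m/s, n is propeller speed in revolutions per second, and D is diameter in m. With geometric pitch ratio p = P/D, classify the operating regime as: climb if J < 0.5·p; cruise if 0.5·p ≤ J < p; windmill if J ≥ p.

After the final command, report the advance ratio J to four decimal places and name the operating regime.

J = 0.4174, regime = climb

set_propeller: D = 1.28 m, P = 1.739 m (p = P/D = 1.358594); state ← (V=0, rpm=0)
throttle_to(8119): rpm ← 8119
set_airspeed(72.29): V ← 72.29 m/s
final state: V = 72.29 m/s, rpm = 8119 → n = rpm/60 = 135.316667 rev/s
J = V / (n·D) = 72.29 / (135.316667 × 1.28) = 0.417366
regime bands: climb J<0.6793 | cruise [0.6793, 1.3586) | windmill J≥1.3586
J = 0.4174 → climb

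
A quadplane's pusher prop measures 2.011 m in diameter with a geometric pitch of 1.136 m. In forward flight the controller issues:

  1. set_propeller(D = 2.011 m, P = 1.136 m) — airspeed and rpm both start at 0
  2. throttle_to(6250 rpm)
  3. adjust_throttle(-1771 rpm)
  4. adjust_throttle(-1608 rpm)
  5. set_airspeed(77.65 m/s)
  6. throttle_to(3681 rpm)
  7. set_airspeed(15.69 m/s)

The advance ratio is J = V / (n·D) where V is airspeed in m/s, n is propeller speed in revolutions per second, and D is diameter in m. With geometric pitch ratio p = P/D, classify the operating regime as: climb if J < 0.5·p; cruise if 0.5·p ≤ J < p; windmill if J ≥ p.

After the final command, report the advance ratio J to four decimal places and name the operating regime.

J = 0.1272, regime = climb

set_propeller: D = 2.011 m, P = 1.136 m (p = P/D = 0.564893); state ← (V=0, rpm=0)
throttle_to(6250): rpm ← 6250
adjust_throttle(-1771): rpm ← 6250 -1771 = 4479
adjust_throttle(-1608): rpm ← 4479 -1608 = 2871
set_airspeed(77.65): V ← 77.65 m/s
throttle_to(3681): rpm ← 3681
set_airspeed(15.69): V ← 15.69 m/s
final state: V = 15.69 m/s, rpm = 3681 → n = rpm/60 = 61.350000 rev/s
J = V / (n·D) = 15.69 / (61.350000 × 2.011) = 0.127173
regime bands: climb J<0.2824 | cruise [0.2824, 0.5649) | windmill J≥0.5649
J = 0.1272 → climb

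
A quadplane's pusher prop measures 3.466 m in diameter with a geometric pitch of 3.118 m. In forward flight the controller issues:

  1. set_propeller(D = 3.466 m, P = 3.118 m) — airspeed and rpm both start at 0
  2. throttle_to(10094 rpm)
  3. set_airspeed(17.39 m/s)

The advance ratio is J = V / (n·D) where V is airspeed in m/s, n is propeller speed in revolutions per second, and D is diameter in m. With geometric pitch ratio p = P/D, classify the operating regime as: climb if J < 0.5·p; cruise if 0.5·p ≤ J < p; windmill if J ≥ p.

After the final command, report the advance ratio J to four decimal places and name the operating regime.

J = 0.0298, regime = climb

set_propeller: D = 3.466 m, P = 3.118 m (p = P/D = 0.899596); state ← (V=0, rpm=0)
throttle_to(10094): rpm ← 10094
set_airspeed(17.39): V ← 17.39 m/s
final state: V = 17.39 m/s, rpm = 10094 → n = rpm/60 = 168.233333 rev/s
J = V / (n·D) = 17.39 / (168.233333 × 3.466) = 0.029824
regime bands: climb J<0.4498 | cruise [0.4498, 0.8996) | windmill J≥0.8996
J = 0.0298 → climb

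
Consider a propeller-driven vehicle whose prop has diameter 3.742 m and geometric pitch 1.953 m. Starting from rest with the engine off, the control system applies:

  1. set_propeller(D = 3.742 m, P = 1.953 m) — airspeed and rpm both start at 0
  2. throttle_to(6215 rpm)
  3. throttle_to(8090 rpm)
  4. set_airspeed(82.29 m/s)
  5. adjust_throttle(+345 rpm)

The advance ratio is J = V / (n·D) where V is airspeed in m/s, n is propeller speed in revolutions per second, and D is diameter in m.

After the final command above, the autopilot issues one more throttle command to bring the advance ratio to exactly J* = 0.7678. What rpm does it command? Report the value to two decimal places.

rpm = 1718.49

set_propeller: D = 3.742 m, P = 1.953 m (p = P/D = 0.521913); state ← (V=0, rpm=0)
throttle_to(6215): rpm ← 6215
throttle_to(8090): rpm ← 8090
set_airspeed(82.29): V ← 82.29 m/s
adjust_throttle(+345): rpm ← 8090 +345 = 8435
final state: V = 82.29 m/s, rpm = 8435 → n = rpm/60 = 140.583333 rev/s
target J* = 0.7678; solve J* = V/(n·D) for n: n = V/(J*·D) = 82.29/(0.7678 × 3.742) = 28.641461 rev/s
rpm = 60·n = 1718.487675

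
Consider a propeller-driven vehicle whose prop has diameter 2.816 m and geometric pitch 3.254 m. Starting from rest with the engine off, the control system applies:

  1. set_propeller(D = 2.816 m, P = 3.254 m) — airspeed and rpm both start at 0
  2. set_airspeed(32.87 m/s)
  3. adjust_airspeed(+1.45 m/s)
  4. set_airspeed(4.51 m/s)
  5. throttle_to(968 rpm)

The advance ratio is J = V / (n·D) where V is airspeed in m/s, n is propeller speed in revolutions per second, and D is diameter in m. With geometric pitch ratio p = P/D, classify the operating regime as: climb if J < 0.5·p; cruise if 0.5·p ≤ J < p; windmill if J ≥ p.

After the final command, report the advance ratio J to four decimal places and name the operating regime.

J = 0.0993, regime = climb

set_propeller: D = 2.816 m, P = 3.254 m (p = P/D = 1.155540); state ← (V=0, rpm=0)
set_airspeed(32.87): V ← 32.87 m/s
adjust_airspeed(+1.45): V ← 32.87 +1.45 = 34.32 m/s
set_airspeed(4.51): V ← 4.51 m/s
throttle_to(968): rpm ← 968
final state: V = 4.51 m/s, rpm = 968 → n = rpm/60 = 16.133333 rev/s
J = V / (n·D) = 4.51 / (16.133333 × 2.816) = 0.099270
regime bands: climb J<0.5778 | cruise [0.5778, 1.1555) | windmill J≥1.1555
J = 0.0993 → climb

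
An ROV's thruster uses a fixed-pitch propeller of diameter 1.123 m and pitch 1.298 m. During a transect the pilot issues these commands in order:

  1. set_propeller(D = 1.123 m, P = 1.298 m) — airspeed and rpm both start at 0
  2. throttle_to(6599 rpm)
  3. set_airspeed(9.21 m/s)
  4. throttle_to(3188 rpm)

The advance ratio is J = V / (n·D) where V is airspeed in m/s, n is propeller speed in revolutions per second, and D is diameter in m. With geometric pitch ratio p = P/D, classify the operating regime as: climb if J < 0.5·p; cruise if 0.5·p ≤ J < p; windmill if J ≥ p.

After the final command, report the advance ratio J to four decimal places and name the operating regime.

J = 0.1544, regime = climb

set_propeller: D = 1.123 m, P = 1.298 m (p = P/D = 1.155833); state ← (V=0, rpm=0)
throttle_to(6599): rpm ← 6599
set_airspeed(9.21): V ← 9.21 m/s
throttle_to(3188): rpm ← 3188
final state: V = 9.21 m/s, rpm = 3188 → n = rpm/60 = 53.133333 rev/s
J = V / (n·D) = 9.21 / (53.133333 × 1.123) = 0.154352
regime bands: climb J<0.5779 | cruise [0.5779, 1.1558) | windmill J≥1.1558
J = 0.1544 → climb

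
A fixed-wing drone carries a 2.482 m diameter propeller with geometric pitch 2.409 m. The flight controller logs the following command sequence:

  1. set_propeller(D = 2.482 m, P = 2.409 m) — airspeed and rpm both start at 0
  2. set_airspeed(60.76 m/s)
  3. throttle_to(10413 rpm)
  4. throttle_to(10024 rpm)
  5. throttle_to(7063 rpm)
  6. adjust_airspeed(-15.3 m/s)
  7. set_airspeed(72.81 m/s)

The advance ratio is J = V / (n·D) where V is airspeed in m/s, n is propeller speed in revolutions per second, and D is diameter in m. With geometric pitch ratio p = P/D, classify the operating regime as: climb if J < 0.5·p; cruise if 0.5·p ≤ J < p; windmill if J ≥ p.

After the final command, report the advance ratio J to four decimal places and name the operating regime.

J = 0.2492, regime = climb

set_propeller: D = 2.482 m, P = 2.409 m (p = P/D = 0.970588); state ← (V=0, rpm=0)
set_airspeed(60.76): V ← 60.76 m/s
throttle_to(10413): rpm ← 10413
throttle_to(10024): rpm ← 10024
throttle_to(7063): rpm ← 7063
adjust_airspeed(-15.3): V ← 60.76 -15.3 = 45.46 m/s
set_airspeed(72.81): V ← 72.81 m/s
final state: V = 72.81 m/s, rpm = 7063 → n = rpm/60 = 117.716667 rev/s
J = V / (n·D) = 72.81 / (117.716667 × 2.482) = 0.249202
regime bands: climb J<0.4853 | cruise [0.4853, 0.9706) | windmill J≥0.9706
J = 0.2492 → climb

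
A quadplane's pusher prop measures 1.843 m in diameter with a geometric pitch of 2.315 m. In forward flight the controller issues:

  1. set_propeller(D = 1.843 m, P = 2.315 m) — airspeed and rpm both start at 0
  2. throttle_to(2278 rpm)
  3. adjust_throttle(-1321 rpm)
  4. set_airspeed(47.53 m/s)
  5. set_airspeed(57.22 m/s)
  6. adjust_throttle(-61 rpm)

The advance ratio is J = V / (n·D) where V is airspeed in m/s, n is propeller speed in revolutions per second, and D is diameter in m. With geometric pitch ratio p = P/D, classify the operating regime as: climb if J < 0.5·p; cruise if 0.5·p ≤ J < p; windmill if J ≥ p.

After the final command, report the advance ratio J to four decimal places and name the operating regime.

J = 2.0791, regime = windmill

set_propeller: D = 1.843 m, P = 2.315 m (p = P/D = 1.256104); state ← (V=0, rpm=0)
throttle_to(2278): rpm ← 2278
adjust_throttle(-1321): rpm ← 2278 -1321 = 957
set_airspeed(47.53): V ← 47.53 m/s
set_airspeed(57.22): V ← 57.22 m/s
adjust_throttle(-61): rpm ← 957 -61 = 896
final state: V = 57.22 m/s, rpm = 896 → n = rpm/60 = 14.933333 rev/s
J = V / (n·D) = 57.22 / (14.933333 × 1.843) = 2.079054
regime bands: climb J<0.6281 | cruise [0.6281, 1.2561) | windmill J≥1.2561
J = 2.0791 → windmill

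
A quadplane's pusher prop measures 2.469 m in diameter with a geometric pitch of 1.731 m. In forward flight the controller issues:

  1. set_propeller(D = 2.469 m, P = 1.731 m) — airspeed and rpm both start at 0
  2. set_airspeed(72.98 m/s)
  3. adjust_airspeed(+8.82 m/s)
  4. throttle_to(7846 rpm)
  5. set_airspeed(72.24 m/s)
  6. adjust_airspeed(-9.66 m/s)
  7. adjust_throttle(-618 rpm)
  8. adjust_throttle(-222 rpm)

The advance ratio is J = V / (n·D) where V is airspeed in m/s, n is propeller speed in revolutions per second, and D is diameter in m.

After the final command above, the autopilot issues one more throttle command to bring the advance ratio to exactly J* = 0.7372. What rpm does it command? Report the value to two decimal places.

set_propeller: D = 2.469 m, P = 1.731 m (p = P/D = 0.701094); state ← (V=0, rpm=0)
set_airspeed(72.98): V ← 72.98 m/s
adjust_airspeed(+8.82): V ← 72.98 +8.82 = 81.8 m/s
throttle_to(7846): rpm ← 7846
set_airspeed(72.24): V ← 72.24 m/s
adjust_airspeed(-9.66): V ← 72.24 -9.66 = 62.58 m/s
adjust_throttle(-618): rpm ← 7846 -618 = 7228
adjust_throttle(-222): rpm ← 7228 -222 = 7006
final state: V = 62.58 m/s, rpm = 7006 → n = rpm/60 = 116.766667 rev/s
target J* = 0.7372; solve J* = V/(n·D) for n: n = V/(J*·D) = 62.58/(0.7372 × 2.469) = 34.381842 rev/s
rpm = 60·n = 2062.910530

rpm = 2062.91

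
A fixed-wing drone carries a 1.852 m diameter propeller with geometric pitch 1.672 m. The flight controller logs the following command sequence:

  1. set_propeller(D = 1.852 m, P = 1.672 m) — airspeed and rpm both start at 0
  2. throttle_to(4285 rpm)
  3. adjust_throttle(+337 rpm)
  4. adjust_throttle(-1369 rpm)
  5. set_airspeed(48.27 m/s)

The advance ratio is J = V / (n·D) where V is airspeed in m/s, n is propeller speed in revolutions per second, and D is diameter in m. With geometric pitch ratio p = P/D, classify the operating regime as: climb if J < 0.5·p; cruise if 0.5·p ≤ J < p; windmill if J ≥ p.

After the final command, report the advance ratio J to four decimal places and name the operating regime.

set_propeller: D = 1.852 m, P = 1.672 m (p = P/D = 0.902808); state ← (V=0, rpm=0)
throttle_to(4285): rpm ← 4285
adjust_throttle(+337): rpm ← 4285 +337 = 4622
adjust_throttle(-1369): rpm ← 4622 -1369 = 3253
set_airspeed(48.27): V ← 48.27 m/s
final state: V = 48.27 m/s, rpm = 3253 → n = rpm/60 = 54.216667 rev/s
J = V / (n·D) = 48.27 / (54.216667 × 1.852) = 0.480733
regime bands: climb J<0.4514 | cruise [0.4514, 0.9028) | windmill J≥0.9028
J = 0.4807 → cruise

J = 0.4807, regime = cruise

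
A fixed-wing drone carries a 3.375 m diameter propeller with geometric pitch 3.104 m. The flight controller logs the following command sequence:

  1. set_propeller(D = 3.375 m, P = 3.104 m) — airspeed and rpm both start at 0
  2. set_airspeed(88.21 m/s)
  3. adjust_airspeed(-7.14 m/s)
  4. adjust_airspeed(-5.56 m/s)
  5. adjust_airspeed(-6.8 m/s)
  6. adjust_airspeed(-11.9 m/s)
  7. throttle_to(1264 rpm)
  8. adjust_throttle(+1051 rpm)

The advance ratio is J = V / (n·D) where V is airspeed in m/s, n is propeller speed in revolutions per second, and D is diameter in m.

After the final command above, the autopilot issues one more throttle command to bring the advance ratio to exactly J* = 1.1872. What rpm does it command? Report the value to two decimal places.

set_propeller: D = 3.375 m, P = 3.104 m (p = P/D = 0.919704); state ← (V=0, rpm=0)
set_airspeed(88.21): V ← 88.21 m/s
adjust_airspeed(-7.14): V ← 88.21 -7.14 = 81.07 m/s
adjust_airspeed(-5.56): V ← 81.07 -5.56 = 75.51 m/s
adjust_airspeed(-6.8): V ← 75.51 -6.8 = 68.71 m/s
adjust_airspeed(-11.9): V ← 68.71 -11.9 = 56.81 m/s
throttle_to(1264): rpm ← 1264
adjust_throttle(+1051): rpm ← 1264 +1051 = 2315
final state: V = 56.81 m/s, rpm = 2315 → n = rpm/60 = 38.583333 rev/s
target J* = 1.1872; solve J* = V/(n·D) for n: n = V/(J*·D) = 56.81/(1.1872 × 3.375) = 14.178397 rev/s
rpm = 60·n = 850.703804

rpm = 850.70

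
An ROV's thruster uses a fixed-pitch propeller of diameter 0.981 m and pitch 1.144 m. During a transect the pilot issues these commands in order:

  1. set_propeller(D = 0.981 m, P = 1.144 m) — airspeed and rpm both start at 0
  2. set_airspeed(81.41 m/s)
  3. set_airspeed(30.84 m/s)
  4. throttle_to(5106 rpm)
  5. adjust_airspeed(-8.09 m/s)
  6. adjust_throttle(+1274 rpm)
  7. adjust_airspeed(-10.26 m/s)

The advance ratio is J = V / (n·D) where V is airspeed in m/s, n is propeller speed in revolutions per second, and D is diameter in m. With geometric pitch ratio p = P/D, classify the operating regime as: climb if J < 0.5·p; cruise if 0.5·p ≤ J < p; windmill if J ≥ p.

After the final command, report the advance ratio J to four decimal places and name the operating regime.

set_propeller: D = 0.981 m, P = 1.144 m (p = P/D = 1.166157); state ← (V=0, rpm=0)
set_airspeed(81.41): V ← 81.41 m/s
set_airspeed(30.84): V ← 30.84 m/s
throttle_to(5106): rpm ← 5106
adjust_airspeed(-8.09): V ← 30.84 -8.09 = 22.75 m/s
adjust_throttle(+1274): rpm ← 5106 +1274 = 6380
adjust_airspeed(-10.26): V ← 22.75 -10.26 = 12.49 m/s
final state: V = 12.49 m/s, rpm = 6380 → n = rpm/60 = 106.333333 rev/s
J = V / (n·D) = 12.49 / (106.333333 × 0.981) = 0.119736
regime bands: climb J<0.5831 | cruise [0.5831, 1.1662) | windmill J≥1.1662
J = 0.1197 → climb

J = 0.1197, regime = climb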